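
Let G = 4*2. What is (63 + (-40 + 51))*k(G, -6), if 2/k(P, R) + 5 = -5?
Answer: -74/5 ≈ -14.800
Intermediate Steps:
G = 8
k(P, R) = -⅕ (k(P, R) = 2/(-5 - 5) = 2/(-10) = 2*(-⅒) = -⅕)
(63 + (-40 + 51))*k(G, -6) = (63 + (-40 + 51))*(-⅕) = (63 + 11)*(-⅕) = 74*(-⅕) = -74/5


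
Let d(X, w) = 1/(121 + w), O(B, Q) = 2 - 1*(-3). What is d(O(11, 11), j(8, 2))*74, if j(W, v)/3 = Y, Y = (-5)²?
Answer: 37/98 ≈ 0.37755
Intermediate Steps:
O(B, Q) = 5 (O(B, Q) = 2 + 3 = 5)
Y = 25
j(W, v) = 75 (j(W, v) = 3*25 = 75)
d(O(11, 11), j(8, 2))*74 = 74/(121 + 75) = 74/196 = (1/196)*74 = 37/98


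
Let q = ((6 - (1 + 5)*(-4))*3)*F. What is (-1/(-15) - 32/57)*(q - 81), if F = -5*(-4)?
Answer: -80793/95 ≈ -850.45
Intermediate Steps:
F = 20
q = 1800 (q = ((6 - (1 + 5)*(-4))*3)*20 = ((6 - 6*(-4))*3)*20 = ((6 - 1*(-24))*3)*20 = ((6 + 24)*3)*20 = (30*3)*20 = 90*20 = 1800)
(-1/(-15) - 32/57)*(q - 81) = (-1/(-15) - 32/57)*(1800 - 81) = (-1*(-1/15) - 32*1/57)*1719 = (1/15 - 32/57)*1719 = -47/95*1719 = -80793/95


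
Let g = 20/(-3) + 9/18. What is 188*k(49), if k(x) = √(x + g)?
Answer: 94*√1542/3 ≈ 1230.4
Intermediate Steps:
g = -37/6 (g = 20*(-⅓) + 9*(1/18) = -20/3 + ½ = -37/6 ≈ -6.1667)
k(x) = √(-37/6 + x) (k(x) = √(x - 37/6) = √(-37/6 + x))
188*k(49) = 188*(√(-222 + 36*49)/6) = 188*(√(-222 + 1764)/6) = 188*(√1542/6) = 94*√1542/3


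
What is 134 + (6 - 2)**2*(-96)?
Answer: -1402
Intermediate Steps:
134 + (6 - 2)**2*(-96) = 134 + 4**2*(-96) = 134 + 16*(-96) = 134 - 1536 = -1402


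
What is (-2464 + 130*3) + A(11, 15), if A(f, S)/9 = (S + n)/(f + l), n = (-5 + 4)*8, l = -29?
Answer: -4155/2 ≈ -2077.5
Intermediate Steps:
n = -8 (n = -1*8 = -8)
A(f, S) = 9*(-8 + S)/(-29 + f) (A(f, S) = 9*((S - 8)/(f - 29)) = 9*((-8 + S)/(-29 + f)) = 9*(-8 + S)/(-29 + f))
(-2464 + 130*3) + A(11, 15) = (-2464 + 130*3) + 9*(-8 + 15)/(-29 + 11) = (-2464 + 390) + 9*7/(-18) = -2074 + 9*(-1/18)*7 = -2074 - 7/2 = -4155/2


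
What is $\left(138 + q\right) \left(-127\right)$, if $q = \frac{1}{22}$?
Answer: $- \frac{385699}{22} \approx -17532.0$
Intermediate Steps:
$q = \frac{1}{22} \approx 0.045455$
$\left(138 + q\right) \left(-127\right) = \left(138 + \frac{1}{22}\right) \left(-127\right) = \frac{3037}{22} \left(-127\right) = - \frac{385699}{22}$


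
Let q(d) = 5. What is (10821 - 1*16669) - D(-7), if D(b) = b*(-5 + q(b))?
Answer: -5848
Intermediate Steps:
D(b) = 0 (D(b) = b*(-5 + 5) = b*0 = 0)
(10821 - 1*16669) - D(-7) = (10821 - 1*16669) - 1*0 = (10821 - 16669) + 0 = -5848 + 0 = -5848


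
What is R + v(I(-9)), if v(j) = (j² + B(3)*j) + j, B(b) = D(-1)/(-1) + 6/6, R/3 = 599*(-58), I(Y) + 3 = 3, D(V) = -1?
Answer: -104226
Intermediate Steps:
I(Y) = 0 (I(Y) = -3 + 3 = 0)
R = -104226 (R = 3*(599*(-58)) = 3*(-34742) = -104226)
B(b) = 2 (B(b) = -1/(-1) + 6/6 = -1*(-1) + 6*(⅙) = 1 + 1 = 2)
v(j) = j² + 3*j (v(j) = (j² + 2*j) + j = j² + 3*j)
R + v(I(-9)) = -104226 + 0*(3 + 0) = -104226 + 0*3 = -104226 + 0 = -104226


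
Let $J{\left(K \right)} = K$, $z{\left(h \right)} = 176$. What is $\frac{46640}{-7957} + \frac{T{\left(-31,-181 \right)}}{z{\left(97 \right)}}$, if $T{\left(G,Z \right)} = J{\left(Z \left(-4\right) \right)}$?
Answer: $- \frac{611943}{350108} \approx -1.7479$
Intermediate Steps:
$T{\left(G,Z \right)} = - 4 Z$ ($T{\left(G,Z \right)} = Z \left(-4\right) = - 4 Z$)
$\frac{46640}{-7957} + \frac{T{\left(-31,-181 \right)}}{z{\left(97 \right)}} = \frac{46640}{-7957} + \frac{\left(-4\right) \left(-181\right)}{176} = 46640 \left(- \frac{1}{7957}\right) + 724 \cdot \frac{1}{176} = - \frac{46640}{7957} + \frac{181}{44} = - \frac{611943}{350108}$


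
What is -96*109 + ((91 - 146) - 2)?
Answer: -10521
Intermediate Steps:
-96*109 + ((91 - 146) - 2) = -10464 + (-55 - 2) = -10464 - 57 = -10521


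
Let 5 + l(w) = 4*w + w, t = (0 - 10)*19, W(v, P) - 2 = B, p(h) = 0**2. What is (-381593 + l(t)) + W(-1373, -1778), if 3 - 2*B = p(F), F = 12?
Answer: -765089/2 ≈ -3.8254e+5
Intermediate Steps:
p(h) = 0
B = 3/2 (B = 3/2 - 1/2*0 = 3/2 + 0 = 3/2 ≈ 1.5000)
W(v, P) = 7/2 (W(v, P) = 2 + 3/2 = 7/2)
t = -190 (t = -10*19 = -190)
l(w) = -5 + 5*w (l(w) = -5 + (4*w + w) = -5 + 5*w)
(-381593 + l(t)) + W(-1373, -1778) = (-381593 + (-5 + 5*(-190))) + 7/2 = (-381593 + (-5 - 950)) + 7/2 = (-381593 - 955) + 7/2 = -382548 + 7/2 = -765089/2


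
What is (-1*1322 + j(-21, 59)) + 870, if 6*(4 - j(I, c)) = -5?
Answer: -2683/6 ≈ -447.17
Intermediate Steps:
j(I, c) = 29/6 (j(I, c) = 4 - 1/6*(-5) = 4 + 5/6 = 29/6)
(-1*1322 + j(-21, 59)) + 870 = (-1*1322 + 29/6) + 870 = (-1322 + 29/6) + 870 = -7903/6 + 870 = -2683/6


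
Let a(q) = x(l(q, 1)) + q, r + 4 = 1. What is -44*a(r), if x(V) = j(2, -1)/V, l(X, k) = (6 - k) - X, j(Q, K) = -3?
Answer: 297/2 ≈ 148.50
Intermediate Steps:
r = -3 (r = -4 + 1 = -3)
l(X, k) = 6 - X - k
x(V) = -3/V
a(q) = q - 3/(5 - q) (a(q) = -3/(6 - q - 1*1) + q = -3/(6 - q - 1) + q = -3/(5 - q) + q = q - 3/(5 - q))
-44*a(r) = -44*(3 - 3*(-5 - 3))/(-5 - 3) = -44*(3 - 3*(-8))/(-8) = -(-11)*(3 + 24)/2 = -(-11)*27/2 = -44*(-27/8) = 297/2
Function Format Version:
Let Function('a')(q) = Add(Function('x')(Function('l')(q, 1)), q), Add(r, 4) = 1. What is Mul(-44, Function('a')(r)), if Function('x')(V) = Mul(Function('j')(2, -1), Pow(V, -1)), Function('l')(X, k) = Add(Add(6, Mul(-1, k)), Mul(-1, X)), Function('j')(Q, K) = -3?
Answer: Rational(297, 2) ≈ 148.50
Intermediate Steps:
r = -3 (r = Add(-4, 1) = -3)
Function('l')(X, k) = Add(6, Mul(-1, X), Mul(-1, k))
Function('x')(V) = Mul(-3, Pow(V, -1))
Function('a')(q) = Add(q, Mul(-3, Pow(Add(5, Mul(-1, q)), -1))) (Function('a')(q) = Add(Mul(-3, Pow(Add(6, Mul(-1, q), Mul(-1, 1)), -1)), q) = Add(Mul(-3, Pow(Add(6, Mul(-1, q), -1), -1)), q) = Add(Mul(-3, Pow(Add(5, Mul(-1, q)), -1)), q) = Add(q, Mul(-3, Pow(Add(5, Mul(-1, q)), -1))))
Mul(-44, Function('a')(r)) = Mul(-44, Mul(Pow(Add(-5, -3), -1), Add(3, Mul(-3, Add(-5, -3))))) = Mul(-44, Mul(Pow(-8, -1), Add(3, Mul(-3, -8)))) = Mul(-44, Mul(Rational(-1, 8), Add(3, 24))) = Mul(-44, Mul(Rational(-1, 8), 27)) = Mul(-44, Rational(-27, 8)) = Rational(297, 2)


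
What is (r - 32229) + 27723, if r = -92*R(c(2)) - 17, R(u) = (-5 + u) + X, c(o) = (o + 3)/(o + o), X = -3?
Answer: -3902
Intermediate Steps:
c(o) = (3 + o)/(2*o) (c(o) = (3 + o)/((2*o)) = (3 + o)*(1/(2*o)) = (3 + o)/(2*o))
R(u) = -8 + u (R(u) = (-5 + u) - 3 = -8 + u)
r = 604 (r = -92*(-8 + (1/2)*(3 + 2)/2) - 17 = -92*(-8 + (1/2)*(1/2)*5) - 17 = -92*(-8 + 5/4) - 17 = -92*(-27/4) - 17 = 621 - 17 = 604)
(r - 32229) + 27723 = (604 - 32229) + 27723 = -31625 + 27723 = -3902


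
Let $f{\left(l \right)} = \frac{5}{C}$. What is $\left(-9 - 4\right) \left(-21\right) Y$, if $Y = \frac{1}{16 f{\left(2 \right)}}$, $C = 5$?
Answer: $\frac{273}{16} \approx 17.063$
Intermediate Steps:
$f{\left(l \right)} = 1$ ($f{\left(l \right)} = \frac{5}{5} = 5 \cdot \frac{1}{5} = 1$)
$Y = \frac{1}{16}$ ($Y = \frac{1}{16 \cdot 1} = \frac{1}{16} \cdot 1 = \frac{1}{16} \approx 0.0625$)
$\left(-9 - 4\right) \left(-21\right) Y = \left(-9 - 4\right) \left(-21\right) \frac{1}{16} = \left(-13\right) \left(-21\right) \frac{1}{16} = 273 \cdot \frac{1}{16} = \frac{273}{16}$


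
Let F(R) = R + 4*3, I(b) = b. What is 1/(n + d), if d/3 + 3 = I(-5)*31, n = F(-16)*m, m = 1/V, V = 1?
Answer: -1/478 ≈ -0.0020920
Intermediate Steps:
m = 1 (m = 1/1 = 1)
F(R) = 12 + R (F(R) = R + 12 = 12 + R)
n = -4 (n = (12 - 16)*1 = -4*1 = -4)
d = -474 (d = -9 + 3*(-5*31) = -9 + 3*(-155) = -9 - 465 = -474)
1/(n + d) = 1/(-4 - 474) = 1/(-478) = -1/478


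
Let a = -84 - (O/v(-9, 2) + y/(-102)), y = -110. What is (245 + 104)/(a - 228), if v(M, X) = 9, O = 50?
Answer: -53397/48751 ≈ -1.0953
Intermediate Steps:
a = -13867/153 (a = -84 - (50/9 - 110/(-102)) = -84 - (50*(1/9) - 110*(-1/102)) = -84 - (50/9 + 55/51) = -84 - 1*1015/153 = -84 - 1015/153 = -13867/153 ≈ -90.634)
(245 + 104)/(a - 228) = (245 + 104)/(-13867/153 - 228) = 349/(-48751/153) = 349*(-153/48751) = -53397/48751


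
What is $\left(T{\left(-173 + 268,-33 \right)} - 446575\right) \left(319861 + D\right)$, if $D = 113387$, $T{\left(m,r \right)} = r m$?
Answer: $-194835958080$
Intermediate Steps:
$T{\left(m,r \right)} = m r$
$\left(T{\left(-173 + 268,-33 \right)} - 446575\right) \left(319861 + D\right) = \left(\left(-173 + 268\right) \left(-33\right) - 446575\right) \left(319861 + 113387\right) = \left(95 \left(-33\right) - 446575\right) 433248 = \left(-3135 - 446575\right) 433248 = \left(-449710\right) 433248 = -194835958080$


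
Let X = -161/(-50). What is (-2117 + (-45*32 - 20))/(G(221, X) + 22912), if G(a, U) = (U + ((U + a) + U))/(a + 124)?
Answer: -61703250/395243533 ≈ -0.15611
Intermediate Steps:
X = 161/50 (X = -161*(-1/50) = 161/50 ≈ 3.2200)
G(a, U) = (a + 3*U)/(124 + a) (G(a, U) = (U + (a + 2*U))/(124 + a) = (a + 3*U)/(124 + a))
(-2117 + (-45*32 - 20))/(G(221, X) + 22912) = (-2117 + (-45*32 - 20))/((221 + 3*(161/50))/(124 + 221) + 22912) = (-2117 + (-1440 - 20))/((221 + 483/50)/345 + 22912) = (-2117 - 1460)/((1/345)*(11533/50) + 22912) = -3577/(11533/17250 + 22912) = -3577/395243533/17250 = -3577*17250/395243533 = -61703250/395243533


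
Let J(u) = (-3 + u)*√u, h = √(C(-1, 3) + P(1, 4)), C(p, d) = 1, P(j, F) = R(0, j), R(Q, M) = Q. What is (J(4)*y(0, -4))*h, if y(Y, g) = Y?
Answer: 0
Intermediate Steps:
P(j, F) = 0
h = 1 (h = √(1 + 0) = √1 = 1)
J(u) = √u*(-3 + u)
(J(4)*y(0, -4))*h = ((√4*(-3 + 4))*0)*1 = ((2*1)*0)*1 = (2*0)*1 = 0*1 = 0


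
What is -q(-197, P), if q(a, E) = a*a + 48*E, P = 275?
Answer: -52009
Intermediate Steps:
q(a, E) = a**2 + 48*E
-q(-197, P) = -((-197)**2 + 48*275) = -(38809 + 13200) = -1*52009 = -52009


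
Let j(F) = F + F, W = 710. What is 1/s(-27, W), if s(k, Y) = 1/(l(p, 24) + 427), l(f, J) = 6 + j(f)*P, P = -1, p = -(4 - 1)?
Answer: 439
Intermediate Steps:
j(F) = 2*F
p = -3 (p = -1*3 = -3)
l(f, J) = 6 - 2*f (l(f, J) = 6 + (2*f)*(-1) = 6 - 2*f)
s(k, Y) = 1/439 (s(k, Y) = 1/((6 - 2*(-3)) + 427) = 1/((6 + 6) + 427) = 1/(12 + 427) = 1/439)
1/s(-27, W) = 1/(1/439) = 439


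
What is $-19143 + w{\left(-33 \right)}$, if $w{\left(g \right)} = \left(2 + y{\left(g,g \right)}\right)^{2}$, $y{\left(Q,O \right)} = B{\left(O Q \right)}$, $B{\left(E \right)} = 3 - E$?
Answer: $1155913$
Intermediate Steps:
$y{\left(Q,O \right)} = 3 - O Q$
$w{\left(g \right)} = \left(5 - g^{2}\right)^{2}$ ($w{\left(g \right)} = \left(2 - \left(-3 + g g\right)\right)^{2} = \left(2 - \left(-3 + g^{2}\right)\right)^{2} = \left(5 - g^{2}\right)^{2}$)
$-19143 + w{\left(-33 \right)} = -19143 + \left(-5 + \left(-33\right)^{2}\right)^{2} = -19143 + \left(-5 + 1089\right)^{2} = -19143 + 1084^{2} = -19143 + 1175056 = 1155913$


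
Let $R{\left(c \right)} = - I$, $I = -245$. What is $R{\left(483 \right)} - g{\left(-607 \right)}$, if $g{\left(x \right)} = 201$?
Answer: $44$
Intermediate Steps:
$R{\left(c \right)} = 245$ ($R{\left(c \right)} = \left(-1\right) \left(-245\right) = 245$)
$R{\left(483 \right)} - g{\left(-607 \right)} = 245 - 201 = 44$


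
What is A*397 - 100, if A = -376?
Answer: -149372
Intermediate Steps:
A*397 - 100 = -376*397 - 100 = -149272 - 100 = -149372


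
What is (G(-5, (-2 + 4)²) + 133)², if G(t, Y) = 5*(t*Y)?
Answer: 1089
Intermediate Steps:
G(t, Y) = 5*Y*t (G(t, Y) = 5*(Y*t) = 5*Y*t)
(G(-5, (-2 + 4)²) + 133)² = (5*(-2 + 4)²*(-5) + 133)² = (5*2²*(-5) + 133)² = (5*4*(-5) + 133)² = (-100 + 133)² = 33² = 1089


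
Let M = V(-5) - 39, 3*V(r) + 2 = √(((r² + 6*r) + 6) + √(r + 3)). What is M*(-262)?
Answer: 31178/3 - 262*√(1 + I*√2)/3 ≈ 10291.0 - 52.837*I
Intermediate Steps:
V(r) = -⅔ + √(6 + r² + √(3 + r) + 6*r)/3 (V(r) = -⅔ + √(((r² + 6*r) + 6) + √(r + 3))/3 = -⅔ + √((6 + r² + 6*r) + √(3 + r))/3 = -⅔ + √(6 + r² + √(3 + r) + 6*r)/3)
M = -119/3 + √(1 + I*√2)/3 (M = (-⅔ + √(6 + (-5)² + √(3 - 5) + 6*(-5))/3) - 39 = (-⅔ + √(6 + 25 + √(-2) - 30)/3) - 39 = (-⅔ + √(6 + 25 + I*√2 - 30)/3) - 39 = (-⅔ + √(1 + I*√2)/3) - 39 = -119/3 + √(1 + I*√2)/3 ≈ -39.277 + 0.20167*I)
M*(-262) = (-119/3 + √(1 + I*√2)/3)*(-262) = 31178/3 - 262*√(1 + I*√2)/3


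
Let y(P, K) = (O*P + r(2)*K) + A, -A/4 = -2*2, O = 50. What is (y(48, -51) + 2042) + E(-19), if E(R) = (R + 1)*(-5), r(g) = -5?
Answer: 4803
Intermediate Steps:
A = 16 (A = -(-8)*2 = -4*(-4) = 16)
E(R) = -5 - 5*R (E(R) = (1 + R)*(-5) = -5 - 5*R)
y(P, K) = 16 - 5*K + 50*P (y(P, K) = (50*P - 5*K) + 16 = (-5*K + 50*P) + 16 = 16 - 5*K + 50*P)
(y(48, -51) + 2042) + E(-19) = ((16 - 5*(-51) + 50*48) + 2042) + (-5 - 5*(-19)) = ((16 + 255 + 2400) + 2042) + (-5 + 95) = (2671 + 2042) + 90 = 4713 + 90 = 4803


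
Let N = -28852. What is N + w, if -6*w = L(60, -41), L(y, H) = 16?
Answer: -86564/3 ≈ -28855.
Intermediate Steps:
w = -8/3 (w = -⅙*16 = -8/3 ≈ -2.6667)
N + w = -28852 - 8/3 = -86564/3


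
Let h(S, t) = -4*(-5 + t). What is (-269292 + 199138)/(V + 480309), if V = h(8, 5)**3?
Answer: -70154/480309 ≈ -0.14606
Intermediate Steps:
h(S, t) = 20 - 4*t
V = 0 (V = (20 - 4*5)**3 = (20 - 20)**3 = 0**3 = 0)
(-269292 + 199138)/(V + 480309) = (-269292 + 199138)/(0 + 480309) = -70154/480309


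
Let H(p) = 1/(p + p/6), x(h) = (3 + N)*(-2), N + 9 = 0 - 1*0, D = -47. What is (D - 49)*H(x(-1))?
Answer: -48/7 ≈ -6.8571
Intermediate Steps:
N = -9 (N = -9 + (0 - 1*0) = -9 + (0 + 0) = -9 + 0 = -9)
x(h) = 12 (x(h) = (3 - 9)*(-2) = -6*(-2) = 12)
H(p) = 6/(7*p) (H(p) = 1/(p + p*(⅙)) = 1/(p + p/6) = 1/(7*p/6) = 6/(7*p))
(D - 49)*H(x(-1)) = (-47 - 49)*((6/7)/12) = -576/(7*12) = -96*1/14 = -48/7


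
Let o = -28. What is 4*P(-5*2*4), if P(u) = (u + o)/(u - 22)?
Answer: 136/31 ≈ 4.3871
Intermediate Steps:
P(u) = (-28 + u)/(-22 + u) (P(u) = (u - 28)/(u - 22) = (-28 + u)/(-22 + u))
4*P(-5*2*4) = 4*((-28 - 5*2*4)/(-22 - 5*2*4)) = 4*((-28 - 10*4)/(-22 - 10*4)) = 4*((-28 - 40)/(-22 - 40)) = 4*(-68/(-62)) = 4*(-1/62*(-68)) = 4*(34/31) = 136/31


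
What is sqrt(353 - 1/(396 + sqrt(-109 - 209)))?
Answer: sqrt((139787 + 353*I*sqrt(318))/(396 + I*sqrt(318))) ≈ 18.788 + 0.e-6*I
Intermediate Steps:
sqrt(353 - 1/(396 + sqrt(-109 - 209))) = sqrt(353 - 1/(396 + sqrt(-318))) = sqrt(353 - 1/(396 + I*sqrt(318)))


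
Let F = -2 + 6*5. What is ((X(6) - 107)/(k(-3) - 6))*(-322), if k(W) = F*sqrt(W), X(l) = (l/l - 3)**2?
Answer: -16583/199 - 232162*I*sqrt(3)/597 ≈ -83.332 - 673.56*I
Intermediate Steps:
X(l) = 4 (X(l) = (1 - 3)**2 = (-2)**2 = 4)
F = 28 (F = -2 + 30 = 28)
k(W) = 28*sqrt(W)
((X(6) - 107)/(k(-3) - 6))*(-322) = ((4 - 107)/(28*sqrt(-3) - 6))*(-322) = -103/(28*(I*sqrt(3)) - 6)*(-322) = -103/(28*I*sqrt(3) - 6)*(-322) = -103/(-6 + 28*I*sqrt(3))*(-322) = 33166/(-6 + 28*I*sqrt(3))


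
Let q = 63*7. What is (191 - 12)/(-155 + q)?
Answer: 179/286 ≈ 0.62587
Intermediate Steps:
q = 441
(191 - 12)/(-155 + q) = (191 - 12)/(-155 + 441) = 179/286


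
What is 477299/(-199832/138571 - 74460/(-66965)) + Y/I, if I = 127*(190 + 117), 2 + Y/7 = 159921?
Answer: -34536173326042242681/23890534858916 ≈ -1.4456e+6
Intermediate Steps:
Y = 1119433 (Y = -14 + 7*159921 = -14 + 1119447 = 1119433)
I = 38989 (I = 127*307 = 38989)
477299/(-199832/138571 - 74460/(-66965)) + Y/I = 477299/(-199832/138571 - 74460/(-66965)) + 1119433/38989 = 477299/(-199832*1/138571 - 74460*(-1/66965)) + 1119433*(1/38989) = 477299/(-199832/138571 + 14892/13393) + 1119433/38989 = 477299/(-612750644/1855881403) + 1119433/38989 = 477299*(-1855881403/612750644) + 1119433/38989 = -885810337770497/612750644 + 1119433/38989 = -34536173326042242681/23890534858916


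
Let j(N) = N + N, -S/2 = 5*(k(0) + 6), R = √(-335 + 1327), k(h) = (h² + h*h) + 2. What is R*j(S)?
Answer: -640*√62 ≈ -5039.4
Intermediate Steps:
k(h) = 2 + 2*h² (k(h) = (h² + h²) + 2 = 2*h² + 2 = 2 + 2*h²)
R = 4*√62 (R = √992 = 4*√62 ≈ 31.496)
S = -80 (S = -10*((2 + 2*0²) + 6) = -10*((2 + 2*0) + 6) = -10*((2 + 0) + 6) = -10*(2 + 6) = -10*8 = -2*40 = -80)
j(N) = 2*N
R*j(S) = (4*√62)*(2*(-80)) = (4*√62)*(-160) = -640*√62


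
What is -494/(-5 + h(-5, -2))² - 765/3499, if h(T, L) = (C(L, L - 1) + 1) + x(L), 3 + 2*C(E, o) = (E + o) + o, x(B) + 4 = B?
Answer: -7649189/3362539 ≈ -2.2748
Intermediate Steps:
x(B) = -4 + B
C(E, o) = -3/2 + o + E/2 (C(E, o) = -3/2 + ((E + o) + o)/2 = -3/2 + (E + 2*o)/2 = -3/2 + (o + E/2) = -3/2 + o + E/2)
h(T, L) = -11/2 + 5*L/2 (h(T, L) = ((-3/2 + (L - 1) + L/2) + 1) + (-4 + L) = ((-3/2 + (-1 + L) + L/2) + 1) + (-4 + L) = ((-5/2 + 3*L/2) + 1) + (-4 + L) = (-3/2 + 3*L/2) + (-4 + L) = -11/2 + 5*L/2)
-494/(-5 + h(-5, -2))² - 765/3499 = -494/(-5 + (-11/2 + (5/2)*(-2)))² - 765/3499 = -494/(-5 + (-11/2 - 5))² - 765*1/3499 = -494/(-5 - 21/2)² - 765/3499 = -494/((-31/2)²) - 765/3499 = -494/961/4 - 765/3499 = -494*4/961 - 765/3499 = -1976/961 - 765/3499 = -7649189/3362539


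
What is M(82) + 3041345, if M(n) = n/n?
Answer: 3041346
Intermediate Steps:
M(n) = 1
M(82) + 3041345 = 1 + 3041345 = 3041346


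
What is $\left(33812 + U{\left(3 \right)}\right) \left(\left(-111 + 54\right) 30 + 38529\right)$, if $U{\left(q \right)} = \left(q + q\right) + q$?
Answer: $1245255399$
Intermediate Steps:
$U{\left(q \right)} = 3 q$ ($U{\left(q \right)} = 2 q + q = 3 q$)
$\left(33812 + U{\left(3 \right)}\right) \left(\left(-111 + 54\right) 30 + 38529\right) = \left(33812 + 3 \cdot 3\right) \left(\left(-111 + 54\right) 30 + 38529\right) = \left(33812 + 9\right) \left(\left(-57\right) 30 + 38529\right) = 33821 \left(-1710 + 38529\right) = 33821 \cdot 36819 = 1245255399$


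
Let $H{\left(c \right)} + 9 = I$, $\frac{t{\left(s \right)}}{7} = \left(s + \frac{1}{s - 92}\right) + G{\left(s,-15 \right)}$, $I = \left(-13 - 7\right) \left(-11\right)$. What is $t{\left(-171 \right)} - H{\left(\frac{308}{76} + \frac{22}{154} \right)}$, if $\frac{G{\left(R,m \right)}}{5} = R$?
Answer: $- \frac{1944366}{263} \approx -7393.0$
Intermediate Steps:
$G{\left(R,m \right)} = 5 R$
$I = 220$ ($I = \left(-20\right) \left(-11\right) = 220$)
$t{\left(s \right)} = \frac{7}{-92 + s} + 42 s$ ($t{\left(s \right)} = 7 \left(\left(s + \frac{1}{s - 92}\right) + 5 s\right) = 7 \left(\left(s + \frac{1}{-92 + s}\right) + 5 s\right) = 7 \left(\frac{1}{-92 + s} + 6 s\right) = \frac{7}{-92 + s} + 42 s$)
$H{\left(c \right)} = 211$ ($H{\left(c \right)} = -9 + 220 = 211$)
$t{\left(-171 \right)} - H{\left(\frac{308}{76} + \frac{22}{154} \right)} = \frac{7 \left(1 - -94392 + 6 \left(-171\right)^{2}\right)}{-92 - 171} - 211 = \frac{7 \left(1 + 94392 + 6 \cdot 29241\right)}{-263} - 211 = 7 \left(- \frac{1}{263}\right) \left(1 + 94392 + 175446\right) - 211 = 7 \left(- \frac{1}{263}\right) 269839 - 211 = - \frac{1888873}{263} - 211 = - \frac{1944366}{263}$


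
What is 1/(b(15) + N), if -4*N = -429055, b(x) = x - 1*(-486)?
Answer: 4/431059 ≈ 9.2795e-6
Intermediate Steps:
b(x) = 486 + x (b(x) = x + 486 = 486 + x)
N = 429055/4 (N = -¼*(-429055) = 429055/4 ≈ 1.0726e+5)
1/(b(15) + N) = 1/((486 + 15) + 429055/4) = 1/(501 + 429055/4) = 1/(431059/4) = 4/431059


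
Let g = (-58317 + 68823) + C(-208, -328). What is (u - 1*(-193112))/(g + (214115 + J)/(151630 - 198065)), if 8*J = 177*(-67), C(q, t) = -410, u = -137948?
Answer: 20492322720/3748761019 ≈ 5.4664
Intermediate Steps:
J = -11859/8 (J = (177*(-67))/8 = (⅛)*(-11859) = -11859/8 ≈ -1482.4)
g = 10096 (g = (-58317 + 68823) - 410 = 10506 - 410 = 10096)
(u - 1*(-193112))/(g + (214115 + J)/(151630 - 198065)) = (-137948 - 1*(-193112))/(10096 + (214115 - 11859/8)/(151630 - 198065)) = (-137948 + 193112)/(10096 + (1701061/8)/(-46435)) = 55164/(10096 + (1701061/8)*(-1/46435)) = 55164/(10096 - 1701061/371480) = 55164/(3748761019/371480) = 55164*(371480/3748761019) = 20492322720/3748761019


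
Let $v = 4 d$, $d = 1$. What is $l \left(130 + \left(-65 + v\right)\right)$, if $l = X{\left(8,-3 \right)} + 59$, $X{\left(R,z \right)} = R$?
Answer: $4623$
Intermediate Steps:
$v = 4$ ($v = 4 \cdot 1 = 4$)
$l = 67$ ($l = 8 + 59 = 67$)
$l \left(130 + \left(-65 + v\right)\right) = 67 \left(130 + \left(-65 + 4\right)\right) = 67 \left(130 - 61\right) = 67 \cdot 69 = 4623$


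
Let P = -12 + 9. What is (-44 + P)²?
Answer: 2209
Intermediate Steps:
P = -3
(-44 + P)² = (-44 - 3)² = (-47)² = 2209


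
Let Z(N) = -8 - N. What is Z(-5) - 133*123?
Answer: -16362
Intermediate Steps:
Z(-5) - 133*123 = (-8 - 1*(-5)) - 133*123 = (-8 + 5) - 16359 = -3 - 16359 = -16362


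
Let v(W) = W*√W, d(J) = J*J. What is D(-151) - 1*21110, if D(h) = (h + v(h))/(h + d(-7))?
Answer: -2153069/102 + 151*I*√151/102 ≈ -21109.0 + 18.191*I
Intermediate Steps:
d(J) = J²
v(W) = W^(3/2)
D(h) = (h + h^(3/2))/(49 + h) (D(h) = (h + h^(3/2))/(h + (-7)²) = (h + h^(3/2))/(h + 49) = (h + h^(3/2))/(49 + h))
D(-151) - 1*21110 = (-151 + (-151)^(3/2))/(49 - 151) - 1*21110 = (-151 - 151*I*√151)/(-102) - 21110 = -(-151 - 151*I*√151)/102 - 21110 = (151/102 + 151*I*√151/102) - 21110 = -2153069/102 + 151*I*√151/102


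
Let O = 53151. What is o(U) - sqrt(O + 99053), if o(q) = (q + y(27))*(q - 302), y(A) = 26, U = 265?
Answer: -10767 - 2*sqrt(38051) ≈ -11157.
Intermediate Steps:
o(q) = (-302 + q)*(26 + q) (o(q) = (q + 26)*(q - 302) = (26 + q)*(-302 + q) = (-302 + q)*(26 + q))
o(U) - sqrt(O + 99053) = (-7852 + 265**2 - 276*265) - sqrt(53151 + 99053) = (-7852 + 70225 - 73140) - sqrt(152204) = -10767 - 2*sqrt(38051)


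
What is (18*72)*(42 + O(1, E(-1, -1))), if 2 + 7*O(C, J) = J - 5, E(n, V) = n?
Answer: 370656/7 ≈ 52951.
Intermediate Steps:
O(C, J) = -1 + J/7 (O(C, J) = -2/7 + (J - 5)/7 = -2/7 + (-5 + J)/7 = -2/7 + (-5/7 + J/7) = -1 + J/7)
(18*72)*(42 + O(1, E(-1, -1))) = (18*72)*(42 + (-1 + (⅐)*(-1))) = 1296*(42 + (-1 - ⅐)) = 1296*(42 - 8/7) = 1296*(286/7) = 370656/7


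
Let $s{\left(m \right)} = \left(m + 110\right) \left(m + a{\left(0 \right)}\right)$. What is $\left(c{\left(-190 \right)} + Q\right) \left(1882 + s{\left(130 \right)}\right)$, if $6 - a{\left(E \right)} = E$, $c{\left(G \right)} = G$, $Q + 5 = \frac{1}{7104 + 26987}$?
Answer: $- \frac{229493418368}{34091} \approx -6.7318 \cdot 10^{6}$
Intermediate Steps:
$Q = - \frac{170454}{34091}$ ($Q = -5 + \frac{1}{7104 + 26987} = -5 + \frac{1}{34091} = - \frac{170454}{34091} \approx -5.0$)
$a{\left(E \right)} = 6 - E$
$s{\left(m \right)} = \left(6 + m\right) \left(110 + m\right)$ ($s{\left(m \right)} = \left(m + 110\right) \left(m + \left(6 - 0\right)\right) = \left(110 + m\right) \left(m + \left(6 + 0\right)\right) = \left(110 + m\right) \left(m + 6\right) = \left(110 + m\right) \left(6 + m\right) = \left(6 + m\right) \left(110 + m\right)$)
$\left(c{\left(-190 \right)} + Q\right) \left(1882 + s{\left(130 \right)}\right) = \left(-190 - \frac{170454}{34091}\right) \left(1882 + \left(660 + 130^{2} + 116 \cdot 130\right)\right) = - \frac{6647744 \left(1882 + \left(660 + 16900 + 15080\right)\right)}{34091} = - \frac{6647744 \left(1882 + 32640\right)}{34091} = \left(- \frac{6647744}{34091}\right) 34522 = - \frac{229493418368}{34091}$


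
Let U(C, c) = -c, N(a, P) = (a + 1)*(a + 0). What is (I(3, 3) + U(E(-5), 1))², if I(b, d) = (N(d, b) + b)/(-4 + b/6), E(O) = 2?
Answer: 1369/49 ≈ 27.939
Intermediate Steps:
N(a, P) = a*(1 + a) (N(a, P) = (1 + a)*a = a*(1 + a))
I(b, d) = (b + d*(1 + d))/(-4 + b/6) (I(b, d) = (d*(1 + d) + b)/(-4 + b/6) = (b + d*(1 + d))/(-4 + b*(⅙)) = (b + d*(1 + d))/(-4 + b/6))
(I(3, 3) + U(E(-5), 1))² = (6*(3 + 3*(1 + 3))/(-24 + 3) - 1*1)² = (6*(3 + 3*4)/(-21) - 1)² = (6*(-1/21)*(3 + 12) - 1)² = (6*(-1/21)*15 - 1)² = (-30/7 - 1)² = (-37/7)² = 1369/49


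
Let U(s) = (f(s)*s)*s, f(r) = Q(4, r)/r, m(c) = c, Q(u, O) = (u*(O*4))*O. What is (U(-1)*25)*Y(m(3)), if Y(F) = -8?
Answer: 3200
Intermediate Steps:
Q(u, O) = 4*u*O² (Q(u, O) = (u*(4*O))*O = (4*O*u)*O = 4*u*O²)
f(r) = 16*r (f(r) = (4*4*r²)/r = (16*r²)/r = 16*r)
U(s) = 16*s³ (U(s) = ((16*s)*s)*s = (16*s²)*s = 16*s³)
(U(-1)*25)*Y(m(3)) = ((16*(-1)³)*25)*(-8) = ((16*(-1))*25)*(-8) = -16*25*(-8) = -400*(-8) = 3200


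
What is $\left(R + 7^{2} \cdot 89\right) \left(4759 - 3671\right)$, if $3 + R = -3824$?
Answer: $580992$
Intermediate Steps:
$R = -3827$ ($R = -3 - 3824 = -3827$)
$\left(R + 7^{2} \cdot 89\right) \left(4759 - 3671\right) = \left(-3827 + 7^{2} \cdot 89\right) \left(4759 - 3671\right) = \left(-3827 + 49 \cdot 89\right) 1088 = \left(-3827 + 4361\right) 1088 = 534 \cdot 1088 = 580992$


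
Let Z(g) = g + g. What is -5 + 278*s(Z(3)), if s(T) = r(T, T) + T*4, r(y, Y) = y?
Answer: 8335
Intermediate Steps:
Z(g) = 2*g
s(T) = 5*T (s(T) = T + T*4 = T + 4*T = 5*T)
-5 + 278*s(Z(3)) = -5 + 278*(5*(2*3)) = -5 + 278*(5*6) = -5 + 278*30 = -5 + 8340 = 8335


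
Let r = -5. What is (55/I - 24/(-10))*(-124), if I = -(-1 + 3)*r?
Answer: -4898/5 ≈ -979.60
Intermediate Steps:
I = 10 (I = -(-1 + 3)*(-5) = -2*(-5) = -1*(-10) = 10)
(55/I - 24/(-10))*(-124) = (55/10 - 24/(-10))*(-124) = (55*(1/10) - 24*(-1/10))*(-124) = (11/2 + 12/5)*(-124) = (79/10)*(-124) = -4898/5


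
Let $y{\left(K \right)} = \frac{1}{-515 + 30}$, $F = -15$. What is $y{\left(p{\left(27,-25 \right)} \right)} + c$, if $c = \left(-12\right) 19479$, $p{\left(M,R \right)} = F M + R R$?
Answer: $- \frac{113367781}{485} \approx -2.3375 \cdot 10^{5}$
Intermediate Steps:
$p{\left(M,R \right)} = R^{2} - 15 M$ ($p{\left(M,R \right)} = - 15 M + R R = - 15 M + R^{2} = R^{2} - 15 M$)
$c = -233748$
$y{\left(K \right)} = - \frac{1}{485}$ ($y{\left(K \right)} = \frac{1}{-485} = - \frac{1}{485}$)
$y{\left(p{\left(27,-25 \right)} \right)} + c = - \frac{1}{485} - 233748 = - \frac{113367781}{485}$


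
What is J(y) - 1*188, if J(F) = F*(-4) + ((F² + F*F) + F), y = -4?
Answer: -144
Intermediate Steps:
J(F) = -3*F + 2*F² (J(F) = -4*F + ((F² + F²) + F) = -4*F + (2*F² + F) = -4*F + (F + 2*F²) = -3*F + 2*F²)
J(y) - 1*188 = -4*(-3 + 2*(-4)) - 1*188 = -4*(-3 - 8) - 188 = -4*(-11) - 188 = 44 - 188 = -144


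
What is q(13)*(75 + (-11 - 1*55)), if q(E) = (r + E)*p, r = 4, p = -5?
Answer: -765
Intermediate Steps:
q(E) = -20 - 5*E (q(E) = (4 + E)*(-5) = -20 - 5*E)
q(13)*(75 + (-11 - 1*55)) = (-20 - 5*13)*(75 + (-11 - 1*55)) = (-20 - 65)*(75 + (-11 - 55)) = -85*(75 - 66) = -85*9 = -765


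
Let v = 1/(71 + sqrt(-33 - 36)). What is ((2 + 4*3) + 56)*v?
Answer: 71/73 - I*sqrt(69)/73 ≈ 0.9726 - 0.11379*I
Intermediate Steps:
v = 1/(71 + I*sqrt(69)) (v = 1/(71 + sqrt(-69)) = 1/(71 + I*sqrt(69)) ≈ 0.013894 - 0.0016256*I)
((2 + 4*3) + 56)*v = ((2 + 4*3) + 56)*(71/5110 - I*sqrt(69)/5110) = ((2 + 12) + 56)*(71/5110 - I*sqrt(69)/5110) = (14 + 56)*(71/5110 - I*sqrt(69)/5110) = 70*(71/5110 - I*sqrt(69)/5110) = 71/73 - I*sqrt(69)/73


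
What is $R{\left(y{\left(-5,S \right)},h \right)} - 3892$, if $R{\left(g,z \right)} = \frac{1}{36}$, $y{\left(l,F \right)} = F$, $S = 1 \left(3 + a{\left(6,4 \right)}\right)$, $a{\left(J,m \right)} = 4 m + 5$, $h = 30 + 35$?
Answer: $- \frac{140111}{36} \approx -3892.0$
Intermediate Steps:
$h = 65$
$a{\left(J,m \right)} = 5 + 4 m$
$S = 24$ ($S = 1 \left(3 + \left(5 + 4 \cdot 4\right)\right) = 1 \left(3 + \left(5 + 16\right)\right) = 1 \left(3 + 21\right) = 1 \cdot 24 = 24$)
$R{\left(g,z \right)} = \frac{1}{36}$
$R{\left(y{\left(-5,S \right)},h \right)} - 3892 = \frac{1}{36} - 3892 = - \frac{140111}{36}$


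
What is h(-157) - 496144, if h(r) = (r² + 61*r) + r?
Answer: -481229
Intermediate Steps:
h(r) = r² + 62*r
h(-157) - 496144 = -157*(62 - 157) - 496144 = -157*(-95) - 496144 = 14915 - 496144 = -481229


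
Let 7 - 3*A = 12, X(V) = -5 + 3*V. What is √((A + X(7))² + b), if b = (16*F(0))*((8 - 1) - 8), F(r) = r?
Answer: 43/3 ≈ 14.333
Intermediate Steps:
A = -5/3 (A = 7/3 - ⅓*12 = 7/3 - 4 = -5/3 ≈ -1.6667)
b = 0 (b = (16*0)*((8 - 1) - 8) = 0*(7 - 8) = 0*(-1) = 0)
√((A + X(7))² + b) = √((-5/3 + (-5 + 3*7))² + 0) = √((-5/3 + (-5 + 21))² + 0) = √((-5/3 + 16)² + 0) = √((43/3)² + 0) = √(1849/9 + 0) = √(1849/9) = 43/3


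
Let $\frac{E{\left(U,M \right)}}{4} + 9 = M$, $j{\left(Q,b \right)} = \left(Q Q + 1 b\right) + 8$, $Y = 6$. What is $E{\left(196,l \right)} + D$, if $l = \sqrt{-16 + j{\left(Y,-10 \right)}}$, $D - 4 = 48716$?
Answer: $48684 + 12 \sqrt{2} \approx 48701.0$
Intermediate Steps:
$D = 48720$ ($D = 4 + 48716 = 48720$)
$j{\left(Q,b \right)} = 8 + b + Q^{2}$ ($j{\left(Q,b \right)} = \left(Q^{2} + b\right) + 8 = \left(b + Q^{2}\right) + 8 = 8 + b + Q^{2}$)
$l = 3 \sqrt{2}$ ($l = \sqrt{-16 + \left(8 - 10 + 6^{2}\right)} = \sqrt{-16 + \left(8 - 10 + 36\right)} = \sqrt{-16 + 34} = \sqrt{18} = 3 \sqrt{2} \approx 4.2426$)
$E{\left(U,M \right)} = -36 + 4 M$
$E{\left(196,l \right)} + D = \left(-36 + 4 \cdot 3 \sqrt{2}\right) + 48720 = \left(-36 + 12 \sqrt{2}\right) + 48720 = 48684 + 12 \sqrt{2}$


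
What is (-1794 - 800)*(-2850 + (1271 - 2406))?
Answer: 10337090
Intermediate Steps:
(-1794 - 800)*(-2850 + (1271 - 2406)) = -2594*(-2850 - 1135) = -2594*(-3985) = 10337090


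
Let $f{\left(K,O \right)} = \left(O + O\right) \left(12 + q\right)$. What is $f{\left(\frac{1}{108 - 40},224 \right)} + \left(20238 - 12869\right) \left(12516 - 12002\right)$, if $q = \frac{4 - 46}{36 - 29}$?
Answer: $3790354$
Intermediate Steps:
$q = -6$ ($q = - \frac{42}{7} = \left(-42\right) \frac{1}{7} = -6$)
$f{\left(K,O \right)} = 12 O$ ($f{\left(K,O \right)} = \left(O + O\right) \left(12 - 6\right) = 2 O 6 = 12 O$)
$f{\left(\frac{1}{108 - 40},224 \right)} + \left(20238 - 12869\right) \left(12516 - 12002\right) = 12 \cdot 224 + \left(20238 - 12869\right) \left(12516 - 12002\right) = 2688 + 7369 \cdot 514 = 2688 + 3787666 = 3790354$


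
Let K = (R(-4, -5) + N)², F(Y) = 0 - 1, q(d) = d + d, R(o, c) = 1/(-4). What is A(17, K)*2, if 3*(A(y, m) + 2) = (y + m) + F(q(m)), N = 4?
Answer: 385/24 ≈ 16.042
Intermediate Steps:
R(o, c) = -¼
q(d) = 2*d
F(Y) = -1
K = 225/16 (K = (-¼ + 4)² = (15/4)² = 225/16 ≈ 14.063)
A(y, m) = -7/3 + m/3 + y/3 (A(y, m) = -2 + ((y + m) - 1)/3 = -2 + ((m + y) - 1)/3 = -2 + (-1 + m + y)/3 = -2 + (-⅓ + m/3 + y/3) = -7/3 + m/3 + y/3)
A(17, K)*2 = (-7/3 + (⅓)*(225/16) + (⅓)*17)*2 = (-7/3 + 75/16 + 17/3)*2 = (385/48)*2 = 385/24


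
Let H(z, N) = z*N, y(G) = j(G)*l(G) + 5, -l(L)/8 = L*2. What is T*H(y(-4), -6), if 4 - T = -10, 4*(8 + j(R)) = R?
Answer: 47964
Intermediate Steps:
j(R) = -8 + R/4
T = 14 (T = 4 - 1*(-10) = 4 + 10 = 14)
l(L) = -16*L (l(L) = -8*L*2 = -16*L)
y(G) = 5 - 16*G*(-8 + G/4) (y(G) = (-8 + G/4)*(-16*G) + 5 = -16*G*(-8 + G/4) + 5 = 5 - 16*G*(-8 + G/4))
H(z, N) = N*z
T*H(y(-4), -6) = 14*(-6*(5 - 4*(-4)*(-32 - 4))) = 14*(-6*(5 - 4*(-4)*(-36))) = 14*(-6*(5 - 576)) = 14*(-6*(-571)) = 14*3426 = 47964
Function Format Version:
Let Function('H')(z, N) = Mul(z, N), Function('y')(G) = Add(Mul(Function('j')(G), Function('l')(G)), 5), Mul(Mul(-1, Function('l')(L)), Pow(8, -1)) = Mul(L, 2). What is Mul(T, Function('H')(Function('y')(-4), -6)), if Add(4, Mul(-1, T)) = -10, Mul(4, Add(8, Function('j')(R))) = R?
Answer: 47964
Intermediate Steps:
Function('j')(R) = Add(-8, Mul(Rational(1, 4), R))
T = 14 (T = Add(4, Mul(-1, -10)) = Add(4, 10) = 14)
Function('l')(L) = Mul(-16, L) (Function('l')(L) = Mul(-8, Mul(L, 2)) = Mul(-8, Mul(2, L)) = Mul(-16, L))
Function('y')(G) = Add(5, Mul(-16, G, Add(-8, Mul(Rational(1, 4), G)))) (Function('y')(G) = Add(Mul(Add(-8, Mul(Rational(1, 4), G)), Mul(-16, G)), 5) = Add(Mul(-16, G, Add(-8, Mul(Rational(1, 4), G))), 5) = Add(5, Mul(-16, G, Add(-8, Mul(Rational(1, 4), G)))))
Function('H')(z, N) = Mul(N, z)
Mul(T, Function('H')(Function('y')(-4), -6)) = Mul(14, Mul(-6, Add(5, Mul(-4, -4, Add(-32, -4))))) = Mul(14, Mul(-6, Add(5, Mul(-4, -4, -36)))) = Mul(14, Mul(-6, Add(5, -576))) = Mul(14, Mul(-6, -571)) = Mul(14, 3426) = 47964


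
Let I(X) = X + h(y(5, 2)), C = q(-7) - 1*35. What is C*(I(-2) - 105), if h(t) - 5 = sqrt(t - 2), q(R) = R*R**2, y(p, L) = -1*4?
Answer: 38556 - 378*I*sqrt(6) ≈ 38556.0 - 925.91*I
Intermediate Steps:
y(p, L) = -4
q(R) = R**3
h(t) = 5 + sqrt(-2 + t) (h(t) = 5 + sqrt(t - 2) = 5 + sqrt(-2 + t))
C = -378 (C = (-7)**3 - 1*35 = -343 - 35 = -378)
I(X) = 5 + X + I*sqrt(6) (I(X) = X + (5 + sqrt(-2 - 4)) = X + (5 + sqrt(-6)) = X + (5 + I*sqrt(6)) = 5 + X + I*sqrt(6))
C*(I(-2) - 105) = -378*((5 - 2 + I*sqrt(6)) - 105) = -378*((3 + I*sqrt(6)) - 105) = -378*(-102 + I*sqrt(6)) = 38556 - 378*I*sqrt(6)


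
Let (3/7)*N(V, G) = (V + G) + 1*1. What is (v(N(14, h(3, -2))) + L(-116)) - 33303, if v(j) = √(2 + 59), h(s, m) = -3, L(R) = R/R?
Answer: -33302 + √61 ≈ -33294.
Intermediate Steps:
L(R) = 1
N(V, G) = 7/3 + 7*G/3 + 7*V/3 (N(V, G) = 7*((V + G) + 1*1)/3 = 7*((G + V) + 1)/3 = 7*(1 + G + V)/3 = 7/3 + 7*G/3 + 7*V/3)
v(j) = √61
(v(N(14, h(3, -2))) + L(-116)) - 33303 = (√61 + 1) - 33303 = (1 + √61) - 33303 = -33302 + √61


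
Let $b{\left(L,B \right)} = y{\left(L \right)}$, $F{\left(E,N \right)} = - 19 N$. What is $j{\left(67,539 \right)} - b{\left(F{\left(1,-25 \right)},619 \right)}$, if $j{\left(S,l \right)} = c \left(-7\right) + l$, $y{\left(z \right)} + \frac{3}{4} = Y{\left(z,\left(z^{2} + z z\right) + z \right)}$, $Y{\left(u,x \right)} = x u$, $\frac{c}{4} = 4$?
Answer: $- \frac{858275789}{4} \approx -2.1457 \cdot 10^{8}$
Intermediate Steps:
$c = 16$ ($c = 4 \cdot 4 = 16$)
$Y{\left(u,x \right)} = u x$
$y{\left(z \right)} = - \frac{3}{4} + z \left(z + 2 z^{2}\right)$ ($y{\left(z \right)} = - \frac{3}{4} + z \left(\left(z^{2} + z z\right) + z\right) = - \frac{3}{4} + z \left(\left(z^{2} + z^{2}\right) + z\right) = - \frac{3}{4} + z \left(2 z^{2} + z\right) = - \frac{3}{4} + z \left(z + 2 z^{2}\right)$)
$j{\left(S,l \right)} = -112 + l$ ($j{\left(S,l \right)} = 16 \left(-7\right) + l = -112 + l$)
$b{\left(L,B \right)} = - \frac{3}{4} + L^{2} + 2 L^{3}$
$j{\left(67,539 \right)} - b{\left(F{\left(1,-25 \right)},619 \right)} = \left(-112 + 539\right) - \left(- \frac{3}{4} + \left(\left(-19\right) \left(-25\right)\right)^{2} + 2 \left(\left(-19\right) \left(-25\right)\right)^{3}\right) = 427 - \left(- \frac{3}{4} + 475^{2} + 2 \cdot 475^{3}\right) = 427 - \left(- \frac{3}{4} + 225625 + 2 \cdot 107171875\right) = 427 - \left(- \frac{3}{4} + 225625 + 214343750\right) = 427 - \frac{858277497}{4} = - \frac{858275789}{4}$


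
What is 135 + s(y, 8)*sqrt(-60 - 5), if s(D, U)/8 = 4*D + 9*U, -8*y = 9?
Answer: 135 + 540*I*sqrt(65) ≈ 135.0 + 4353.6*I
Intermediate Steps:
y = -9/8 (y = -1/8*9 = -9/8 ≈ -1.1250)
s(D, U) = 32*D + 72*U (s(D, U) = 8*(4*D + 9*U) = 32*D + 72*U)
135 + s(y, 8)*sqrt(-60 - 5) = 135 + (32*(-9/8) + 72*8)*sqrt(-60 - 5) = 135 + (-36 + 576)*sqrt(-65) = 135 + 540*(I*sqrt(65)) = 135 + 540*I*sqrt(65)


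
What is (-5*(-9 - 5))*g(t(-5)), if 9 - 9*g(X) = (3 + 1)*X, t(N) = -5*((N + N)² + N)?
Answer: 133630/9 ≈ 14848.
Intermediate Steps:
t(N) = -20*N² - 5*N (t(N) = -5*((2*N)² + N) = -5*(4*N² + N) = -5*(N + 4*N²) = -20*N² - 5*N)
g(X) = 1 - 4*X/9 (g(X) = 1 - (3 + 1)*X/9 = 1 - 4*X/9)
(-5*(-9 - 5))*g(t(-5)) = (-5*(-9 - 5))*(1 - (-20)*(-5)*(1 + 4*(-5))/9) = (-5*(-14))*(1 - (-20)*(-5)*(1 - 20)/9) = 70*(1 - (-20)*(-5)*(-19)/9) = 70*(1 - 4/9*(-475)) = 70*(1 + 1900/9) = 70*(1909/9) = 133630/9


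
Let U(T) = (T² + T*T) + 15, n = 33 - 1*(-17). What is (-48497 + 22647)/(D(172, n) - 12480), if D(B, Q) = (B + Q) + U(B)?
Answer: -1034/1877 ≈ -0.55088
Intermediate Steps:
n = 50 (n = 33 + 17 = 50)
U(T) = 15 + 2*T² (U(T) = (T² + T²) + 15 = 2*T² + 15 = 15 + 2*T²)
D(B, Q) = 15 + B + Q + 2*B² (D(B, Q) = (B + Q) + (15 + 2*B²) = 15 + B + Q + 2*B²)
(-48497 + 22647)/(D(172, n) - 12480) = (-48497 + 22647)/((15 + 172 + 50 + 2*172²) - 12480) = -25850/((15 + 172 + 50 + 2*29584) - 12480) = -25850/((15 + 172 + 50 + 59168) - 12480) = -25850/(59405 - 12480) = -25850/46925 = -25850*1/46925 = -1034/1877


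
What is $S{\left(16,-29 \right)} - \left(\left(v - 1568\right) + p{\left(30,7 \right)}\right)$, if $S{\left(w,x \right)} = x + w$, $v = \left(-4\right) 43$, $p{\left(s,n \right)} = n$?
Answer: $1720$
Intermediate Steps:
$v = -172$
$S{\left(w,x \right)} = w + x$
$S{\left(16,-29 \right)} - \left(\left(v - 1568\right) + p{\left(30,7 \right)}\right) = \left(16 - 29\right) - \left(\left(-172 - 1568\right) + 7\right) = -13 - \left(-1740 + 7\right) = -13 - -1733 = -13 + 1733 = 1720$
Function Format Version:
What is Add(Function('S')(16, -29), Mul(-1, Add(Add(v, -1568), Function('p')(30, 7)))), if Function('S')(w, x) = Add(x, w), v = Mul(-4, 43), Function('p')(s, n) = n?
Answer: 1720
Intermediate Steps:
v = -172
Function('S')(w, x) = Add(w, x)
Add(Function('S')(16, -29), Mul(-1, Add(Add(v, -1568), Function('p')(30, 7)))) = Add(Add(16, -29), Mul(-1, Add(Add(-172, -1568), 7))) = Add(-13, Mul(-1, Add(-1740, 7))) = Add(-13, Mul(-1, -1733)) = Add(-13, 1733) = 1720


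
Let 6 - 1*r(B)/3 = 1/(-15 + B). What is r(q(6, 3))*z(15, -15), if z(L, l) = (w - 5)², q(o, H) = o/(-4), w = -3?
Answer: 12800/11 ≈ 1163.6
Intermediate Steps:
q(o, H) = -o/4 (q(o, H) = o*(-¼) = -o/4)
z(L, l) = 64 (z(L, l) = (-3 - 5)² = (-8)² = 64)
r(B) = 18 - 3/(-15 + B)
r(q(6, 3))*z(15, -15) = (3*(-91 + 6*(-¼*6))/(-15 - ¼*6))*64 = (3*(-91 + 6*(-3/2))/(-15 - 3/2))*64 = (3*(-91 - 9)/(-33/2))*64 = (3*(-2/33)*(-100))*64 = (200/11)*64 = 12800/11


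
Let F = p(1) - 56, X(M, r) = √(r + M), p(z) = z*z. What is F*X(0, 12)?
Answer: -110*√3 ≈ -190.53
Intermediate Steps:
p(z) = z²
X(M, r) = √(M + r)
F = -55 (F = 1² - 56 = 1 - 56 = -55)
F*X(0, 12) = -55*√(0 + 12) = -110*√3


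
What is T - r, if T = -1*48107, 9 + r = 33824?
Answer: -81922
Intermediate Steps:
r = 33815 (r = -9 + 33824 = 33815)
T = -48107
T - r = -48107 - 1*33815 = -48107 - 33815 = -81922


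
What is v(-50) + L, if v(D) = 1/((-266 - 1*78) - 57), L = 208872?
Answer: 83757671/401 ≈ 2.0887e+5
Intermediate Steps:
v(D) = -1/401 (v(D) = 1/((-266 - 78) - 57) = 1/(-344 - 57) = 1/(-401) = -1/401)
v(-50) + L = -1/401 + 208872 = 83757671/401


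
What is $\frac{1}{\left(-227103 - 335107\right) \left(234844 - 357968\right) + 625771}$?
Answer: $\frac{1}{69222169811} \approx 1.4446 \cdot 10^{-11}$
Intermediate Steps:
$\frac{1}{\left(-227103 - 335107\right) \left(234844 - 357968\right) + 625771} = \frac{1}{\left(-562210\right) \left(-123124\right) + 625771} = \frac{1}{69221544040 + 625771} = \frac{1}{69222169811}$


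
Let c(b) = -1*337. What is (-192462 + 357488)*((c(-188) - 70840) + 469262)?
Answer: 65694375210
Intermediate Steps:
c(b) = -337
(-192462 + 357488)*((c(-188) - 70840) + 469262) = (-192462 + 357488)*((-337 - 70840) + 469262) = 165026*(-71177 + 469262) = 165026*398085 = 65694375210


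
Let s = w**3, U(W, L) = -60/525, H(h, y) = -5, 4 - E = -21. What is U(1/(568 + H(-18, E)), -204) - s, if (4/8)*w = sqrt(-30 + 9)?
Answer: -4/35 + 168*I*sqrt(21) ≈ -0.11429 + 769.87*I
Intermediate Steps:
E = 25 (E = 4 - 1*(-21) = 4 + 21 = 25)
w = 2*I*sqrt(21) (w = 2*sqrt(-30 + 9) = 2*sqrt(-21) = 2*(I*sqrt(21)) = 2*I*sqrt(21) ≈ 9.1651*I)
U(W, L) = -4/35 (U(W, L) = -60*1/525 = -4/35)
s = -168*I*sqrt(21) (s = (2*I*sqrt(21))**3 = -168*I*sqrt(21) ≈ -769.87*I)
U(1/(568 + H(-18, E)), -204) - s = -4/35 - (-168)*I*sqrt(21) = -4/35 + 168*I*sqrt(21)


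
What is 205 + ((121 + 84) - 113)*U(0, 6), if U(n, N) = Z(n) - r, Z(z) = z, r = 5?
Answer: -255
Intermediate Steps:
U(n, N) = -5 + n (U(n, N) = n - 1*5 = n - 5 = -5 + n)
205 + ((121 + 84) - 113)*U(0, 6) = 205 + ((121 + 84) - 113)*(-5 + 0) = 205 + (205 - 113)*(-5) = 205 + 92*(-5) = 205 - 460 = -255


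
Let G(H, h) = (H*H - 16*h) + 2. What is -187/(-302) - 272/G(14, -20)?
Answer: 7361/78218 ≈ 0.094109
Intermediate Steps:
G(H, h) = 2 + H² - 16*h (G(H, h) = (H² - 16*h) + 2 = 2 + H² - 16*h)
-187/(-302) - 272/G(14, -20) = -187/(-302) - 272/(2 + 14² - 16*(-20)) = -187*(-1/302) - 272/(2 + 196 + 320) = 187/302 - 272/518 = 187/302 - 272*1/518 = 187/302 - 136/259 = 7361/78218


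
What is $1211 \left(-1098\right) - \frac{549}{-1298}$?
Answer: $- \frac{1725921495}{1298} \approx -1.3297 \cdot 10^{6}$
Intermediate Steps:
$1211 \left(-1098\right) - \frac{549}{-1298} = -1329678 - - \frac{549}{1298} = -1329678 + \frac{549}{1298} = - \frac{1725921495}{1298}$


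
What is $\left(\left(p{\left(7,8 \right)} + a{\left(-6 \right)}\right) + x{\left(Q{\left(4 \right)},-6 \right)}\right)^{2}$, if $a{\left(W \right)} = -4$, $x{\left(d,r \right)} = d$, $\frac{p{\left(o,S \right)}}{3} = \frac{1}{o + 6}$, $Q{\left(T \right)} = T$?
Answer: $\frac{9}{169} \approx 0.053254$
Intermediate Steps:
$p{\left(o,S \right)} = \frac{3}{6 + o}$ ($p{\left(o,S \right)} = \frac{3}{o + 6} = \frac{3}{6 + o}$)
$\left(\left(p{\left(7,8 \right)} + a{\left(-6 \right)}\right) + x{\left(Q{\left(4 \right)},-6 \right)}\right)^{2} = \left(\left(\frac{3}{6 + 7} - 4\right) + 4\right)^{2} = \left(\left(\frac{3}{13} - 4\right) + 4\right)^{2} = \left(- \frac{49}{13} + 4\right)^{2} = \left(\frac{3}{13}\right)^{2} = \frac{9}{169}$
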